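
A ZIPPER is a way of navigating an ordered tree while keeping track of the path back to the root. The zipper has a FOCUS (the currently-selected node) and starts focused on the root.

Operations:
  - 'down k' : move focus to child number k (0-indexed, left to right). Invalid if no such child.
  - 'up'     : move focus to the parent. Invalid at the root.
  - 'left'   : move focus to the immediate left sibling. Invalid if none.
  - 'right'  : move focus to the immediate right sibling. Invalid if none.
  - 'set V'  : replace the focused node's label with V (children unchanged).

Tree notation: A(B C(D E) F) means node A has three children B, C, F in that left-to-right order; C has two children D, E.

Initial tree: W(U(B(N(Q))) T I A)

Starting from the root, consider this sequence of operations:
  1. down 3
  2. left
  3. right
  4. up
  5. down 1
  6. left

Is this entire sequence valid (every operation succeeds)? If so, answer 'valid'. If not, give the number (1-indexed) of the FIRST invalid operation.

Step 1 (down 3): focus=A path=3 depth=1 children=[] left=['U', 'T', 'I'] right=[] parent=W
Step 2 (left): focus=I path=2 depth=1 children=[] left=['U', 'T'] right=['A'] parent=W
Step 3 (right): focus=A path=3 depth=1 children=[] left=['U', 'T', 'I'] right=[] parent=W
Step 4 (up): focus=W path=root depth=0 children=['U', 'T', 'I', 'A'] (at root)
Step 5 (down 1): focus=T path=1 depth=1 children=[] left=['U'] right=['I', 'A'] parent=W
Step 6 (left): focus=U path=0 depth=1 children=['B'] left=[] right=['T', 'I', 'A'] parent=W

Answer: valid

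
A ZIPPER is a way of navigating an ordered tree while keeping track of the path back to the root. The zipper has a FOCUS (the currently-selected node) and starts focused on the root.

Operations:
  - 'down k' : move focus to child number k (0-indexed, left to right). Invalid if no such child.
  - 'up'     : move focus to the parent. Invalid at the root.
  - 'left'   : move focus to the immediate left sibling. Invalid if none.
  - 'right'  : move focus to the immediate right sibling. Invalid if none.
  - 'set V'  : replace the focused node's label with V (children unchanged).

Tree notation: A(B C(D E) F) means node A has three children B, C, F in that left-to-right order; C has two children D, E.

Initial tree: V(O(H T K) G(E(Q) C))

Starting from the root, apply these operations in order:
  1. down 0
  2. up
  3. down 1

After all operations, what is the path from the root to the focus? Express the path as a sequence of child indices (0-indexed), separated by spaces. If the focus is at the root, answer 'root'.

Answer: 1

Derivation:
Step 1 (down 0): focus=O path=0 depth=1 children=['H', 'T', 'K'] left=[] right=['G'] parent=V
Step 2 (up): focus=V path=root depth=0 children=['O', 'G'] (at root)
Step 3 (down 1): focus=G path=1 depth=1 children=['E', 'C'] left=['O'] right=[] parent=V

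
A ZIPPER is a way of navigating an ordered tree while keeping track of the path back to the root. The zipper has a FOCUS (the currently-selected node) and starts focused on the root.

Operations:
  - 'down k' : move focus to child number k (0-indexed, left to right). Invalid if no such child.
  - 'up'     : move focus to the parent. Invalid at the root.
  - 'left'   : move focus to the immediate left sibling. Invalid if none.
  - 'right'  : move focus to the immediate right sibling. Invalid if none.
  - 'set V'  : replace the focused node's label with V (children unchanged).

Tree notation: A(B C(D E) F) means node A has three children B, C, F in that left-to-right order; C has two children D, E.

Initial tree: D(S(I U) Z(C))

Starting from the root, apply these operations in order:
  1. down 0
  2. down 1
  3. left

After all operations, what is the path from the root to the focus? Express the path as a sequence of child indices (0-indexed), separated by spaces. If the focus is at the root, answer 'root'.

Answer: 0 0

Derivation:
Step 1 (down 0): focus=S path=0 depth=1 children=['I', 'U'] left=[] right=['Z'] parent=D
Step 2 (down 1): focus=U path=0/1 depth=2 children=[] left=['I'] right=[] parent=S
Step 3 (left): focus=I path=0/0 depth=2 children=[] left=[] right=['U'] parent=S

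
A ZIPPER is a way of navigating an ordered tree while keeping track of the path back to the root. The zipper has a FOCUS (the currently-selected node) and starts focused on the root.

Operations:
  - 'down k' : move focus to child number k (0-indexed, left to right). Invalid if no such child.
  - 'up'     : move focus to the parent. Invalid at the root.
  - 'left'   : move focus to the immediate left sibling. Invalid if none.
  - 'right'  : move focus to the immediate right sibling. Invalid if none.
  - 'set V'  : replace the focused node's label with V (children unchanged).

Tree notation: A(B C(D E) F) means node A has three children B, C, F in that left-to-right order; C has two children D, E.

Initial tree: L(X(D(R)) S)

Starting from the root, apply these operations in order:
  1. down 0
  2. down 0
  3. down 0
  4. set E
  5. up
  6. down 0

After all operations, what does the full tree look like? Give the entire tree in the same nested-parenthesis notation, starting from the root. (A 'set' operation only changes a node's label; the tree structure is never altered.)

Answer: L(X(D(E)) S)

Derivation:
Step 1 (down 0): focus=X path=0 depth=1 children=['D'] left=[] right=['S'] parent=L
Step 2 (down 0): focus=D path=0/0 depth=2 children=['R'] left=[] right=[] parent=X
Step 3 (down 0): focus=R path=0/0/0 depth=3 children=[] left=[] right=[] parent=D
Step 4 (set E): focus=E path=0/0/0 depth=3 children=[] left=[] right=[] parent=D
Step 5 (up): focus=D path=0/0 depth=2 children=['E'] left=[] right=[] parent=X
Step 6 (down 0): focus=E path=0/0/0 depth=3 children=[] left=[] right=[] parent=D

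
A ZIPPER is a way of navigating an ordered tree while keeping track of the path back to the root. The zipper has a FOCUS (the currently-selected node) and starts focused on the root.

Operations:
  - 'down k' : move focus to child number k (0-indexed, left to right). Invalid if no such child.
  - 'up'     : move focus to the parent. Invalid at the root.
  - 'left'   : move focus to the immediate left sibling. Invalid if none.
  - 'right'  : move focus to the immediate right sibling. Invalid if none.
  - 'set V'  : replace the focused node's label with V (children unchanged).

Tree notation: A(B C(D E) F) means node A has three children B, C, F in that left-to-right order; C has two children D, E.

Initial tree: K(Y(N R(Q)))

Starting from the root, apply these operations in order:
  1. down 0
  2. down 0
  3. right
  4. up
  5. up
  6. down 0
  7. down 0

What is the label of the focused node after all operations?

Step 1 (down 0): focus=Y path=0 depth=1 children=['N', 'R'] left=[] right=[] parent=K
Step 2 (down 0): focus=N path=0/0 depth=2 children=[] left=[] right=['R'] parent=Y
Step 3 (right): focus=R path=0/1 depth=2 children=['Q'] left=['N'] right=[] parent=Y
Step 4 (up): focus=Y path=0 depth=1 children=['N', 'R'] left=[] right=[] parent=K
Step 5 (up): focus=K path=root depth=0 children=['Y'] (at root)
Step 6 (down 0): focus=Y path=0 depth=1 children=['N', 'R'] left=[] right=[] parent=K
Step 7 (down 0): focus=N path=0/0 depth=2 children=[] left=[] right=['R'] parent=Y

Answer: N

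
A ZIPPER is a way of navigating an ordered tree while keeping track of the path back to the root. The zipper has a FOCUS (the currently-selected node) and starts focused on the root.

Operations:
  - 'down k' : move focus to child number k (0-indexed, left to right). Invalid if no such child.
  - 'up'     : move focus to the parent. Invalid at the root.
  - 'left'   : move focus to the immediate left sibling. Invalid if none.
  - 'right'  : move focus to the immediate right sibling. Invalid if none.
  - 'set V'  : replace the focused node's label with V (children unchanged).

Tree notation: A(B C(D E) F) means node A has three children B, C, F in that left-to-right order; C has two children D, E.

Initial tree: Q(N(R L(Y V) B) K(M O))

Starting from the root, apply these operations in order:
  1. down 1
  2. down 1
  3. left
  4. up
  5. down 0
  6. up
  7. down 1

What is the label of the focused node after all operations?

Answer: O

Derivation:
Step 1 (down 1): focus=K path=1 depth=1 children=['M', 'O'] left=['N'] right=[] parent=Q
Step 2 (down 1): focus=O path=1/1 depth=2 children=[] left=['M'] right=[] parent=K
Step 3 (left): focus=M path=1/0 depth=2 children=[] left=[] right=['O'] parent=K
Step 4 (up): focus=K path=1 depth=1 children=['M', 'O'] left=['N'] right=[] parent=Q
Step 5 (down 0): focus=M path=1/0 depth=2 children=[] left=[] right=['O'] parent=K
Step 6 (up): focus=K path=1 depth=1 children=['M', 'O'] left=['N'] right=[] parent=Q
Step 7 (down 1): focus=O path=1/1 depth=2 children=[] left=['M'] right=[] parent=K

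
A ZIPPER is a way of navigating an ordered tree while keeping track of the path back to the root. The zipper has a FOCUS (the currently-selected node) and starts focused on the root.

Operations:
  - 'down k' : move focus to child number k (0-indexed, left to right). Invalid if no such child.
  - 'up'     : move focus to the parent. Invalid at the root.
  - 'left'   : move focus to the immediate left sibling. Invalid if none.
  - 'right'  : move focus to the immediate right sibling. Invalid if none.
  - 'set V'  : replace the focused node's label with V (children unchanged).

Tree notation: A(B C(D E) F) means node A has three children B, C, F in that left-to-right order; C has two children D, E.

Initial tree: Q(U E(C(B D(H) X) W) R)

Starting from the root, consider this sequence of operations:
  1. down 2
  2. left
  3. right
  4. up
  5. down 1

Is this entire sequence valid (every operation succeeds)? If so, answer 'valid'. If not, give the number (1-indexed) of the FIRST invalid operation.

Answer: valid

Derivation:
Step 1 (down 2): focus=R path=2 depth=1 children=[] left=['U', 'E'] right=[] parent=Q
Step 2 (left): focus=E path=1 depth=1 children=['C', 'W'] left=['U'] right=['R'] parent=Q
Step 3 (right): focus=R path=2 depth=1 children=[] left=['U', 'E'] right=[] parent=Q
Step 4 (up): focus=Q path=root depth=0 children=['U', 'E', 'R'] (at root)
Step 5 (down 1): focus=E path=1 depth=1 children=['C', 'W'] left=['U'] right=['R'] parent=Q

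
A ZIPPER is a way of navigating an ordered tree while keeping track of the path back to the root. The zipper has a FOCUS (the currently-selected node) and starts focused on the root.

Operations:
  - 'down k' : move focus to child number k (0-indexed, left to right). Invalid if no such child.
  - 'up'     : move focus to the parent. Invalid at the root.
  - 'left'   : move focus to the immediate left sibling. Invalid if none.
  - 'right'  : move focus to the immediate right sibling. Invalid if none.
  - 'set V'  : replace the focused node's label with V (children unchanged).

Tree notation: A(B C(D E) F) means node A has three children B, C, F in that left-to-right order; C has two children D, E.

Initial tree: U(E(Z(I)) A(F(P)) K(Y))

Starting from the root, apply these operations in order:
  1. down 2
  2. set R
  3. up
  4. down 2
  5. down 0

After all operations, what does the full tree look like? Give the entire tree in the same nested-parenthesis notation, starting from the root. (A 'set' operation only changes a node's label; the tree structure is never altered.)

Step 1 (down 2): focus=K path=2 depth=1 children=['Y'] left=['E', 'A'] right=[] parent=U
Step 2 (set R): focus=R path=2 depth=1 children=['Y'] left=['E', 'A'] right=[] parent=U
Step 3 (up): focus=U path=root depth=0 children=['E', 'A', 'R'] (at root)
Step 4 (down 2): focus=R path=2 depth=1 children=['Y'] left=['E', 'A'] right=[] parent=U
Step 5 (down 0): focus=Y path=2/0 depth=2 children=[] left=[] right=[] parent=R

Answer: U(E(Z(I)) A(F(P)) R(Y))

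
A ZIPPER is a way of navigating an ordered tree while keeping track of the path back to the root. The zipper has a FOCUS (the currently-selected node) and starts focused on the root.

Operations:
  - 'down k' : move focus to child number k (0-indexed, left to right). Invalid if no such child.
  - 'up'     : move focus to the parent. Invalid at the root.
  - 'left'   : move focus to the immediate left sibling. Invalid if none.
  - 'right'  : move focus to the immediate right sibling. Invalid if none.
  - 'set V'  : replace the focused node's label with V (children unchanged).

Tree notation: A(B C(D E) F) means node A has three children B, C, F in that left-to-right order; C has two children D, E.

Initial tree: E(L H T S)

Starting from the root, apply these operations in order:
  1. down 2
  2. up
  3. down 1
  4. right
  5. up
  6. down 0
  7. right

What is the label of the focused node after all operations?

Answer: H

Derivation:
Step 1 (down 2): focus=T path=2 depth=1 children=[] left=['L', 'H'] right=['S'] parent=E
Step 2 (up): focus=E path=root depth=0 children=['L', 'H', 'T', 'S'] (at root)
Step 3 (down 1): focus=H path=1 depth=1 children=[] left=['L'] right=['T', 'S'] parent=E
Step 4 (right): focus=T path=2 depth=1 children=[] left=['L', 'H'] right=['S'] parent=E
Step 5 (up): focus=E path=root depth=0 children=['L', 'H', 'T', 'S'] (at root)
Step 6 (down 0): focus=L path=0 depth=1 children=[] left=[] right=['H', 'T', 'S'] parent=E
Step 7 (right): focus=H path=1 depth=1 children=[] left=['L'] right=['T', 'S'] parent=E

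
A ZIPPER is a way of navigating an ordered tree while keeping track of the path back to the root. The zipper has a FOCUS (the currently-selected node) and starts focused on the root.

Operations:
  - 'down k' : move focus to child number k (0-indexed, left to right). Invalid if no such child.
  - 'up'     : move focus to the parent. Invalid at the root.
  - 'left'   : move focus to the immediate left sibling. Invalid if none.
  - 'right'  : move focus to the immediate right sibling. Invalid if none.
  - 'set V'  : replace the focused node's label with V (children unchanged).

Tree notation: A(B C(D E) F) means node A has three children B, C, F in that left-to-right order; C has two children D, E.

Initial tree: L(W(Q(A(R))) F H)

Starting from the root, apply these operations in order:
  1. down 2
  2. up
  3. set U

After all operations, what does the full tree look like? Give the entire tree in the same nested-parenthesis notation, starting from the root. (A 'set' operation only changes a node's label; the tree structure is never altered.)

Answer: U(W(Q(A(R))) F H)

Derivation:
Step 1 (down 2): focus=H path=2 depth=1 children=[] left=['W', 'F'] right=[] parent=L
Step 2 (up): focus=L path=root depth=0 children=['W', 'F', 'H'] (at root)
Step 3 (set U): focus=U path=root depth=0 children=['W', 'F', 'H'] (at root)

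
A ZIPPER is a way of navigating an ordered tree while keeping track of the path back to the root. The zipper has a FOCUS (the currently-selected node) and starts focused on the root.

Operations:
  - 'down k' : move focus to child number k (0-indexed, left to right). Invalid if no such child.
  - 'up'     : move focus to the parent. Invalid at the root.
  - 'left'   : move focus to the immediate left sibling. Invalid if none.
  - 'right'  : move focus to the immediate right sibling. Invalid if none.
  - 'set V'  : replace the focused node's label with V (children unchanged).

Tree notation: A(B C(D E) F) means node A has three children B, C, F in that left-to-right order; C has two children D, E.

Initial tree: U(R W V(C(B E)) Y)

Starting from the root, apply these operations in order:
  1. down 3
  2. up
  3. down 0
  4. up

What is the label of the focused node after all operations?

Answer: U

Derivation:
Step 1 (down 3): focus=Y path=3 depth=1 children=[] left=['R', 'W', 'V'] right=[] parent=U
Step 2 (up): focus=U path=root depth=0 children=['R', 'W', 'V', 'Y'] (at root)
Step 3 (down 0): focus=R path=0 depth=1 children=[] left=[] right=['W', 'V', 'Y'] parent=U
Step 4 (up): focus=U path=root depth=0 children=['R', 'W', 'V', 'Y'] (at root)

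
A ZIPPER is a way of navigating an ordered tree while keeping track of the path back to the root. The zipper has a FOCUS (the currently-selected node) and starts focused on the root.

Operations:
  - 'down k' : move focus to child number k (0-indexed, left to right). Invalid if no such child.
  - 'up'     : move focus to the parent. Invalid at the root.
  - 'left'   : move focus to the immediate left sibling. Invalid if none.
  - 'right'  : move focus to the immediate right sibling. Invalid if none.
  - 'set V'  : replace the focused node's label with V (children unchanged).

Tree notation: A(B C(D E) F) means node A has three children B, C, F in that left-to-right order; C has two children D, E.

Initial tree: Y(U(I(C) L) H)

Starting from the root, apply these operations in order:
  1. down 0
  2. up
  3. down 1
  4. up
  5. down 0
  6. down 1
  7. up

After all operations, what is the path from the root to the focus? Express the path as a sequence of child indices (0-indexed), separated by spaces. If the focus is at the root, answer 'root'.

Answer: 0

Derivation:
Step 1 (down 0): focus=U path=0 depth=1 children=['I', 'L'] left=[] right=['H'] parent=Y
Step 2 (up): focus=Y path=root depth=0 children=['U', 'H'] (at root)
Step 3 (down 1): focus=H path=1 depth=1 children=[] left=['U'] right=[] parent=Y
Step 4 (up): focus=Y path=root depth=0 children=['U', 'H'] (at root)
Step 5 (down 0): focus=U path=0 depth=1 children=['I', 'L'] left=[] right=['H'] parent=Y
Step 6 (down 1): focus=L path=0/1 depth=2 children=[] left=['I'] right=[] parent=U
Step 7 (up): focus=U path=0 depth=1 children=['I', 'L'] left=[] right=['H'] parent=Y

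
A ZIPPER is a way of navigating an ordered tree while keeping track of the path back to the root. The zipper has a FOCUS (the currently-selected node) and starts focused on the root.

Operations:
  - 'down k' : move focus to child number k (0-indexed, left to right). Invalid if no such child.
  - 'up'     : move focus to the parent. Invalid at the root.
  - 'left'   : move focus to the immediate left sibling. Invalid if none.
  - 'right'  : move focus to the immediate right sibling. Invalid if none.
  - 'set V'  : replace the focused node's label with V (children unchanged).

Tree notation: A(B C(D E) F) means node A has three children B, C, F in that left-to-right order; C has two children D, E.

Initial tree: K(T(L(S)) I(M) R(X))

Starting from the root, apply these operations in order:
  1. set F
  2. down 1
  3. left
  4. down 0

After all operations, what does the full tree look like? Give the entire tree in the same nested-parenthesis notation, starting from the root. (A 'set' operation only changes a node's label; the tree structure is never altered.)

Step 1 (set F): focus=F path=root depth=0 children=['T', 'I', 'R'] (at root)
Step 2 (down 1): focus=I path=1 depth=1 children=['M'] left=['T'] right=['R'] parent=F
Step 3 (left): focus=T path=0 depth=1 children=['L'] left=[] right=['I', 'R'] parent=F
Step 4 (down 0): focus=L path=0/0 depth=2 children=['S'] left=[] right=[] parent=T

Answer: F(T(L(S)) I(M) R(X))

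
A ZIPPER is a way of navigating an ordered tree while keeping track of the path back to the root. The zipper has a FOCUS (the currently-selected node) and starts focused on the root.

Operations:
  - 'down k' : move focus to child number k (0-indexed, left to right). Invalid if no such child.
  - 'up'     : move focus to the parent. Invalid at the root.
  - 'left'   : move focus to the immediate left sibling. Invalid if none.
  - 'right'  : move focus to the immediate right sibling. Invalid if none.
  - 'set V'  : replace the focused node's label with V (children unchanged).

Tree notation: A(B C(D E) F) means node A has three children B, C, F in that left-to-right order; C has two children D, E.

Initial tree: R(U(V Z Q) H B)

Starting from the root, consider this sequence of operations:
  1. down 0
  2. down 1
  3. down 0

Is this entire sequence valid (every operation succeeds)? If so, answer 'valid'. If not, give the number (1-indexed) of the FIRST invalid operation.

Answer: 3

Derivation:
Step 1 (down 0): focus=U path=0 depth=1 children=['V', 'Z', 'Q'] left=[] right=['H', 'B'] parent=R
Step 2 (down 1): focus=Z path=0/1 depth=2 children=[] left=['V'] right=['Q'] parent=U
Step 3 (down 0): INVALID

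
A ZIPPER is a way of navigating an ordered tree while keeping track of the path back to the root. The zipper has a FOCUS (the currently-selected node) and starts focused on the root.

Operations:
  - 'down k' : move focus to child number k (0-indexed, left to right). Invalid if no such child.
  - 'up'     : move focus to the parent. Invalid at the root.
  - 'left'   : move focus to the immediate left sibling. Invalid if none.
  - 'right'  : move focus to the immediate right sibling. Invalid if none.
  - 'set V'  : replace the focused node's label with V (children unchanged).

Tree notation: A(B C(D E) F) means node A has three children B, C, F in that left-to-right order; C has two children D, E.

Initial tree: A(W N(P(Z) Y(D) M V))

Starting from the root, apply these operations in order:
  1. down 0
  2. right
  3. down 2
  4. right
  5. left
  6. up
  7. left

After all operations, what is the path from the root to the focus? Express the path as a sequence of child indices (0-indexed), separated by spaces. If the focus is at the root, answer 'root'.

Answer: 0

Derivation:
Step 1 (down 0): focus=W path=0 depth=1 children=[] left=[] right=['N'] parent=A
Step 2 (right): focus=N path=1 depth=1 children=['P', 'Y', 'M', 'V'] left=['W'] right=[] parent=A
Step 3 (down 2): focus=M path=1/2 depth=2 children=[] left=['P', 'Y'] right=['V'] parent=N
Step 4 (right): focus=V path=1/3 depth=2 children=[] left=['P', 'Y', 'M'] right=[] parent=N
Step 5 (left): focus=M path=1/2 depth=2 children=[] left=['P', 'Y'] right=['V'] parent=N
Step 6 (up): focus=N path=1 depth=1 children=['P', 'Y', 'M', 'V'] left=['W'] right=[] parent=A
Step 7 (left): focus=W path=0 depth=1 children=[] left=[] right=['N'] parent=A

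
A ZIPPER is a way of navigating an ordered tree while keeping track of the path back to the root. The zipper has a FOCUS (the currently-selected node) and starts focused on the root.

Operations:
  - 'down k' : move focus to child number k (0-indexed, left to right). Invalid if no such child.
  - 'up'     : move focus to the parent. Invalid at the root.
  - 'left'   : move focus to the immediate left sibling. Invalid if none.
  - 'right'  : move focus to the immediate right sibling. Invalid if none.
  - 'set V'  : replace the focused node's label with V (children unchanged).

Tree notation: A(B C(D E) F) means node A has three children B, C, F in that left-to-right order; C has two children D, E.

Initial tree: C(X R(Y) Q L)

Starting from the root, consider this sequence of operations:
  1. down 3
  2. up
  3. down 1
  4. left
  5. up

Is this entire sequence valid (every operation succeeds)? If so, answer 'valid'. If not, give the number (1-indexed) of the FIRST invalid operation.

Answer: valid

Derivation:
Step 1 (down 3): focus=L path=3 depth=1 children=[] left=['X', 'R', 'Q'] right=[] parent=C
Step 2 (up): focus=C path=root depth=0 children=['X', 'R', 'Q', 'L'] (at root)
Step 3 (down 1): focus=R path=1 depth=1 children=['Y'] left=['X'] right=['Q', 'L'] parent=C
Step 4 (left): focus=X path=0 depth=1 children=[] left=[] right=['R', 'Q', 'L'] parent=C
Step 5 (up): focus=C path=root depth=0 children=['X', 'R', 'Q', 'L'] (at root)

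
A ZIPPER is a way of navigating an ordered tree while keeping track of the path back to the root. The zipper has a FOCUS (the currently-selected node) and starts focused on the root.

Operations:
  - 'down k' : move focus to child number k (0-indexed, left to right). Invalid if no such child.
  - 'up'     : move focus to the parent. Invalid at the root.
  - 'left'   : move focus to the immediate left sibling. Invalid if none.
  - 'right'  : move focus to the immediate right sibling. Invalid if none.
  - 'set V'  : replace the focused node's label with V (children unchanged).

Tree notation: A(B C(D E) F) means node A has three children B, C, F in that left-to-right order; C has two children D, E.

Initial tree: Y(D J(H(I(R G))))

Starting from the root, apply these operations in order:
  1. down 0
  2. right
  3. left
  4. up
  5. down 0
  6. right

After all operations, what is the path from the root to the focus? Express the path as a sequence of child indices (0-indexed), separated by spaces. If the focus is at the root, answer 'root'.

Step 1 (down 0): focus=D path=0 depth=1 children=[] left=[] right=['J'] parent=Y
Step 2 (right): focus=J path=1 depth=1 children=['H'] left=['D'] right=[] parent=Y
Step 3 (left): focus=D path=0 depth=1 children=[] left=[] right=['J'] parent=Y
Step 4 (up): focus=Y path=root depth=0 children=['D', 'J'] (at root)
Step 5 (down 0): focus=D path=0 depth=1 children=[] left=[] right=['J'] parent=Y
Step 6 (right): focus=J path=1 depth=1 children=['H'] left=['D'] right=[] parent=Y

Answer: 1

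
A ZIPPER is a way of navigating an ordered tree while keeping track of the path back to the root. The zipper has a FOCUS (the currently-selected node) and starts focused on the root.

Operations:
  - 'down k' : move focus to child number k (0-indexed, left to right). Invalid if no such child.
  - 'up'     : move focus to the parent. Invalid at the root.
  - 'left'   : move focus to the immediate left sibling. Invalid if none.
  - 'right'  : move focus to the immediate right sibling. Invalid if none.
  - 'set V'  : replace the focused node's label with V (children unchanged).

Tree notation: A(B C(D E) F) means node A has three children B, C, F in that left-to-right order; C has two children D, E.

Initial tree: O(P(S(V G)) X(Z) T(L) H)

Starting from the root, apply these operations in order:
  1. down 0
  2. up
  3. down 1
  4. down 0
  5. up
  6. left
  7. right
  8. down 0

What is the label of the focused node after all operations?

Answer: Z

Derivation:
Step 1 (down 0): focus=P path=0 depth=1 children=['S'] left=[] right=['X', 'T', 'H'] parent=O
Step 2 (up): focus=O path=root depth=0 children=['P', 'X', 'T', 'H'] (at root)
Step 3 (down 1): focus=X path=1 depth=1 children=['Z'] left=['P'] right=['T', 'H'] parent=O
Step 4 (down 0): focus=Z path=1/0 depth=2 children=[] left=[] right=[] parent=X
Step 5 (up): focus=X path=1 depth=1 children=['Z'] left=['P'] right=['T', 'H'] parent=O
Step 6 (left): focus=P path=0 depth=1 children=['S'] left=[] right=['X', 'T', 'H'] parent=O
Step 7 (right): focus=X path=1 depth=1 children=['Z'] left=['P'] right=['T', 'H'] parent=O
Step 8 (down 0): focus=Z path=1/0 depth=2 children=[] left=[] right=[] parent=X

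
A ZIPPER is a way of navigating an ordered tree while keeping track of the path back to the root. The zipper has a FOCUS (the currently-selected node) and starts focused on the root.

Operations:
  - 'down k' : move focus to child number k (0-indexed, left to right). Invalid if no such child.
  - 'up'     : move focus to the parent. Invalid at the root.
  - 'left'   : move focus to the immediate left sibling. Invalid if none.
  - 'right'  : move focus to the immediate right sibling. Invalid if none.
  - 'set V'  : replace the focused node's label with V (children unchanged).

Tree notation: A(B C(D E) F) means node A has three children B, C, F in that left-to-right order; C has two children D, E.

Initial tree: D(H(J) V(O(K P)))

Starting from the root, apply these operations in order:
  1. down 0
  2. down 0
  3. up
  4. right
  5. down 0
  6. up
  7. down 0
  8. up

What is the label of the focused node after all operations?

Step 1 (down 0): focus=H path=0 depth=1 children=['J'] left=[] right=['V'] parent=D
Step 2 (down 0): focus=J path=0/0 depth=2 children=[] left=[] right=[] parent=H
Step 3 (up): focus=H path=0 depth=1 children=['J'] left=[] right=['V'] parent=D
Step 4 (right): focus=V path=1 depth=1 children=['O'] left=['H'] right=[] parent=D
Step 5 (down 0): focus=O path=1/0 depth=2 children=['K', 'P'] left=[] right=[] parent=V
Step 6 (up): focus=V path=1 depth=1 children=['O'] left=['H'] right=[] parent=D
Step 7 (down 0): focus=O path=1/0 depth=2 children=['K', 'P'] left=[] right=[] parent=V
Step 8 (up): focus=V path=1 depth=1 children=['O'] left=['H'] right=[] parent=D

Answer: V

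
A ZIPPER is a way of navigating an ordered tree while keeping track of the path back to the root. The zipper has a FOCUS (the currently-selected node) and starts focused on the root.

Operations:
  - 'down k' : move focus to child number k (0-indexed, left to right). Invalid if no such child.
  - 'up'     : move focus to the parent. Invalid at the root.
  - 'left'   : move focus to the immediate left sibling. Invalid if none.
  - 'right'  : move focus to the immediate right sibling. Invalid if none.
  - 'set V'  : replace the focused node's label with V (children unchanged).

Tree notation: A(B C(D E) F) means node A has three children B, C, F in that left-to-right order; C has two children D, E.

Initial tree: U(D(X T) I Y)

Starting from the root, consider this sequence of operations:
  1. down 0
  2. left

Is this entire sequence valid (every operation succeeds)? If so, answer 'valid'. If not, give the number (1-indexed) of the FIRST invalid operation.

Answer: 2

Derivation:
Step 1 (down 0): focus=D path=0 depth=1 children=['X', 'T'] left=[] right=['I', 'Y'] parent=U
Step 2 (left): INVALID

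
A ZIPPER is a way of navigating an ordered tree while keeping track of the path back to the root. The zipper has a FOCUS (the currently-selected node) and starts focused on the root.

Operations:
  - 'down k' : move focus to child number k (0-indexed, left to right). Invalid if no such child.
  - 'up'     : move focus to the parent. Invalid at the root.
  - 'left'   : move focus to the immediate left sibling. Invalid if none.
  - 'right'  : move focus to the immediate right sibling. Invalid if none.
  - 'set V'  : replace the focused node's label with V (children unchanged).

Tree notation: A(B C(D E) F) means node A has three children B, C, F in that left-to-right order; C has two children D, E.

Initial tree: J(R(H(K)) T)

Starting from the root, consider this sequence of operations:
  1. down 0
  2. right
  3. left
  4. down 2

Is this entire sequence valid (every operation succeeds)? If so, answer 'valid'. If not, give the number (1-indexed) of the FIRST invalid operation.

Answer: 4

Derivation:
Step 1 (down 0): focus=R path=0 depth=1 children=['H'] left=[] right=['T'] parent=J
Step 2 (right): focus=T path=1 depth=1 children=[] left=['R'] right=[] parent=J
Step 3 (left): focus=R path=0 depth=1 children=['H'] left=[] right=['T'] parent=J
Step 4 (down 2): INVALID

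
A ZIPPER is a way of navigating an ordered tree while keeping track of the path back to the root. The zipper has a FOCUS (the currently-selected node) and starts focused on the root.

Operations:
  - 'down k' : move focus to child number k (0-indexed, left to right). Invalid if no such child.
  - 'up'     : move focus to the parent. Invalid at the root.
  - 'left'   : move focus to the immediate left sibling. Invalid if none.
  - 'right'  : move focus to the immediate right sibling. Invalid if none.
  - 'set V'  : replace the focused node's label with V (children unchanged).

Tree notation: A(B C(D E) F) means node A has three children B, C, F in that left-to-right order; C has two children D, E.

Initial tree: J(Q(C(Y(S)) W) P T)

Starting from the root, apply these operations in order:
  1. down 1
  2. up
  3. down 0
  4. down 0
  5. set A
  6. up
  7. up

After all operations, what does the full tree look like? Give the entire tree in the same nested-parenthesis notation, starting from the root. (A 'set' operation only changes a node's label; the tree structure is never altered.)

Answer: J(Q(A(Y(S)) W) P T)

Derivation:
Step 1 (down 1): focus=P path=1 depth=1 children=[] left=['Q'] right=['T'] parent=J
Step 2 (up): focus=J path=root depth=0 children=['Q', 'P', 'T'] (at root)
Step 3 (down 0): focus=Q path=0 depth=1 children=['C', 'W'] left=[] right=['P', 'T'] parent=J
Step 4 (down 0): focus=C path=0/0 depth=2 children=['Y'] left=[] right=['W'] parent=Q
Step 5 (set A): focus=A path=0/0 depth=2 children=['Y'] left=[] right=['W'] parent=Q
Step 6 (up): focus=Q path=0 depth=1 children=['A', 'W'] left=[] right=['P', 'T'] parent=J
Step 7 (up): focus=J path=root depth=0 children=['Q', 'P', 'T'] (at root)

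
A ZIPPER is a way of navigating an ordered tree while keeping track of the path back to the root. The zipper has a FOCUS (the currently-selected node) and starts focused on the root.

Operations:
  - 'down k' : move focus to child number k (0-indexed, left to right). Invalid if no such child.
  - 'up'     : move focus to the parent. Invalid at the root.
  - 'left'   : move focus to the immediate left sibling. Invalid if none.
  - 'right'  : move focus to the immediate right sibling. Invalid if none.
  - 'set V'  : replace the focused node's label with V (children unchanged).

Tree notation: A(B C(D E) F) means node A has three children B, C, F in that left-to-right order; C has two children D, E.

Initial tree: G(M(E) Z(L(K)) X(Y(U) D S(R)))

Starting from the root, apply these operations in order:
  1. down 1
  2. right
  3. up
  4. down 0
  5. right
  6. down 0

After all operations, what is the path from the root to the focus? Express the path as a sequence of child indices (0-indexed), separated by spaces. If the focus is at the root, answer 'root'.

Answer: 1 0

Derivation:
Step 1 (down 1): focus=Z path=1 depth=1 children=['L'] left=['M'] right=['X'] parent=G
Step 2 (right): focus=X path=2 depth=1 children=['Y', 'D', 'S'] left=['M', 'Z'] right=[] parent=G
Step 3 (up): focus=G path=root depth=0 children=['M', 'Z', 'X'] (at root)
Step 4 (down 0): focus=M path=0 depth=1 children=['E'] left=[] right=['Z', 'X'] parent=G
Step 5 (right): focus=Z path=1 depth=1 children=['L'] left=['M'] right=['X'] parent=G
Step 6 (down 0): focus=L path=1/0 depth=2 children=['K'] left=[] right=[] parent=Z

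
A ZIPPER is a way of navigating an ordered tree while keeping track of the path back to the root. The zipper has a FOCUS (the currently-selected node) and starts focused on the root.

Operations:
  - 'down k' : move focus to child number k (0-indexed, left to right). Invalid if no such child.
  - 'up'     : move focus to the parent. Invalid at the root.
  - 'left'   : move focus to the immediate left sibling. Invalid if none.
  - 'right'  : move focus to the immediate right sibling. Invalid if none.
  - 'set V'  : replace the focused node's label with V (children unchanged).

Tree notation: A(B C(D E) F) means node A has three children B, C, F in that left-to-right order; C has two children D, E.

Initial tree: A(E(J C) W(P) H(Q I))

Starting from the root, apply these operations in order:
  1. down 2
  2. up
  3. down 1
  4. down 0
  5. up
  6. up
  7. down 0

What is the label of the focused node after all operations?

Answer: E

Derivation:
Step 1 (down 2): focus=H path=2 depth=1 children=['Q', 'I'] left=['E', 'W'] right=[] parent=A
Step 2 (up): focus=A path=root depth=0 children=['E', 'W', 'H'] (at root)
Step 3 (down 1): focus=W path=1 depth=1 children=['P'] left=['E'] right=['H'] parent=A
Step 4 (down 0): focus=P path=1/0 depth=2 children=[] left=[] right=[] parent=W
Step 5 (up): focus=W path=1 depth=1 children=['P'] left=['E'] right=['H'] parent=A
Step 6 (up): focus=A path=root depth=0 children=['E', 'W', 'H'] (at root)
Step 7 (down 0): focus=E path=0 depth=1 children=['J', 'C'] left=[] right=['W', 'H'] parent=A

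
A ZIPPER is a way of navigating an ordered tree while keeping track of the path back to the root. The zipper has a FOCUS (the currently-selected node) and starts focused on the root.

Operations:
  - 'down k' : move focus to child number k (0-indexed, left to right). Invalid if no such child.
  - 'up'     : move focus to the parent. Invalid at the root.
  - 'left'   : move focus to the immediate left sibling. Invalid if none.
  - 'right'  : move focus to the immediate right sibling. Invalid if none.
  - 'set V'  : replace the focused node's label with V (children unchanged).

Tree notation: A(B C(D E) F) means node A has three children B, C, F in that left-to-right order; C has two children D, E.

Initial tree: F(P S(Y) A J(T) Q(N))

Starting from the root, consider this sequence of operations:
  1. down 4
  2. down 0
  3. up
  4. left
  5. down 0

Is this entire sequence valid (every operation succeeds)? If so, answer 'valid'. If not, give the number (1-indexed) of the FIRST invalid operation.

Step 1 (down 4): focus=Q path=4 depth=1 children=['N'] left=['P', 'S', 'A', 'J'] right=[] parent=F
Step 2 (down 0): focus=N path=4/0 depth=2 children=[] left=[] right=[] parent=Q
Step 3 (up): focus=Q path=4 depth=1 children=['N'] left=['P', 'S', 'A', 'J'] right=[] parent=F
Step 4 (left): focus=J path=3 depth=1 children=['T'] left=['P', 'S', 'A'] right=['Q'] parent=F
Step 5 (down 0): focus=T path=3/0 depth=2 children=[] left=[] right=[] parent=J

Answer: valid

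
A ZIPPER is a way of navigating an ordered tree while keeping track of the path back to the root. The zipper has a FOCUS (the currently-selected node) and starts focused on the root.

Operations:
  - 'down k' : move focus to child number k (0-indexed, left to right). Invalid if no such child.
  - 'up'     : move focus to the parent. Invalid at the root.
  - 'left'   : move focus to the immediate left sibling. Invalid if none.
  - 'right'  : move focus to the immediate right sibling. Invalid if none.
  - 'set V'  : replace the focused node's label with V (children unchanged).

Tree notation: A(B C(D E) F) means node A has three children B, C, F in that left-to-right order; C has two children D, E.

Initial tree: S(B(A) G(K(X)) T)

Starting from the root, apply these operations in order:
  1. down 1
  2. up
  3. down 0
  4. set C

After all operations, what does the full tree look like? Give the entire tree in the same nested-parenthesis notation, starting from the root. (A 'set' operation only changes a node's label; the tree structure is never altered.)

Answer: S(C(A) G(K(X)) T)

Derivation:
Step 1 (down 1): focus=G path=1 depth=1 children=['K'] left=['B'] right=['T'] parent=S
Step 2 (up): focus=S path=root depth=0 children=['B', 'G', 'T'] (at root)
Step 3 (down 0): focus=B path=0 depth=1 children=['A'] left=[] right=['G', 'T'] parent=S
Step 4 (set C): focus=C path=0 depth=1 children=['A'] left=[] right=['G', 'T'] parent=S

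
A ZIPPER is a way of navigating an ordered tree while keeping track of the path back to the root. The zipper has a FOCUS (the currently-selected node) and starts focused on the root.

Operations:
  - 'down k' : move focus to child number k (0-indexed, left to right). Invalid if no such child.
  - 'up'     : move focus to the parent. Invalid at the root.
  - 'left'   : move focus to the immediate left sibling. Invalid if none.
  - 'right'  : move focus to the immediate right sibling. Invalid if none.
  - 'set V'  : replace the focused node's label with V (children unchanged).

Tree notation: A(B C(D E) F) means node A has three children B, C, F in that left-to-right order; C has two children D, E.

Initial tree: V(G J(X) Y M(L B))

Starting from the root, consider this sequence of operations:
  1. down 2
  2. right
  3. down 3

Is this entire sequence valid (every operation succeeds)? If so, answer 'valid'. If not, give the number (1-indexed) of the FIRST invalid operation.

Answer: 3

Derivation:
Step 1 (down 2): focus=Y path=2 depth=1 children=[] left=['G', 'J'] right=['M'] parent=V
Step 2 (right): focus=M path=3 depth=1 children=['L', 'B'] left=['G', 'J', 'Y'] right=[] parent=V
Step 3 (down 3): INVALID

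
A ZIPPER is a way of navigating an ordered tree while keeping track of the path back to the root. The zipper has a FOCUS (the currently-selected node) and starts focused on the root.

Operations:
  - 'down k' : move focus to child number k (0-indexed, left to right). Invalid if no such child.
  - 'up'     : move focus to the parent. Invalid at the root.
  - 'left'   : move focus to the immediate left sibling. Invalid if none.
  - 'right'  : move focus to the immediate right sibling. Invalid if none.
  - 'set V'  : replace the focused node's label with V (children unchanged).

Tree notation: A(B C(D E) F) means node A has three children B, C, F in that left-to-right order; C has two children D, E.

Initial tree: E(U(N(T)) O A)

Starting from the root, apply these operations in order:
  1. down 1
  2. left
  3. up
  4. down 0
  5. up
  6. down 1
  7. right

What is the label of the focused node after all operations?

Answer: A

Derivation:
Step 1 (down 1): focus=O path=1 depth=1 children=[] left=['U'] right=['A'] parent=E
Step 2 (left): focus=U path=0 depth=1 children=['N'] left=[] right=['O', 'A'] parent=E
Step 3 (up): focus=E path=root depth=0 children=['U', 'O', 'A'] (at root)
Step 4 (down 0): focus=U path=0 depth=1 children=['N'] left=[] right=['O', 'A'] parent=E
Step 5 (up): focus=E path=root depth=0 children=['U', 'O', 'A'] (at root)
Step 6 (down 1): focus=O path=1 depth=1 children=[] left=['U'] right=['A'] parent=E
Step 7 (right): focus=A path=2 depth=1 children=[] left=['U', 'O'] right=[] parent=E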